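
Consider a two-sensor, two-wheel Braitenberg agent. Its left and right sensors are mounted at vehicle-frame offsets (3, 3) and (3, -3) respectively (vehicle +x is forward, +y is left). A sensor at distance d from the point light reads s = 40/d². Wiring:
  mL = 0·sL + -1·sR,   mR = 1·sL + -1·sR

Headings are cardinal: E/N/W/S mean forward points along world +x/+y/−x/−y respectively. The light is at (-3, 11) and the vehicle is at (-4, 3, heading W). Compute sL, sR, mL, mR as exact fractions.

40/137 40/41 -40/41 -3840/5617

left sensor world pos  = (-7, 0); dL² = 137
right sensor world pos = (-7, 6); dR² = 41
sL = 40/137 = 40/137
sR = 40/41 = 40/41
mL = 0·sL + -1·sR = -40/41
mR = 1·sL + -1·sR = -3840/5617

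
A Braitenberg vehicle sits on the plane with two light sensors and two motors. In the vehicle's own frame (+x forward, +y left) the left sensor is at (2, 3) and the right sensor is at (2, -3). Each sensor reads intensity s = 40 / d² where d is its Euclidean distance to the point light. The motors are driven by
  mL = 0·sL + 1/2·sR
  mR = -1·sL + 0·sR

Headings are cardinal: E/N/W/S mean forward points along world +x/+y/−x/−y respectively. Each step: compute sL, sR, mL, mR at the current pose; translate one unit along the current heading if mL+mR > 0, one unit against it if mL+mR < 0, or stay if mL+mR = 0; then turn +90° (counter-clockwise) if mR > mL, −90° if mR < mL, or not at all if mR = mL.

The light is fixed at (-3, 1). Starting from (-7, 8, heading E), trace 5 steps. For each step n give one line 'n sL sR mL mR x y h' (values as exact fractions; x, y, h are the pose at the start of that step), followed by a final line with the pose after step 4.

n=0: pose=(-7,8,E); sL=5/13, sR=2; mL=1, mR=-5/13; mL+mR=8/13 → advance +1; mR−mL=-18/13 → turn -1·90°
n=1: pose=(-6,8,S); sL=8/5, sR=40/61; mL=20/61, mR=-8/5; mL+mR=-388/305 → advance -1; mR−mL=-588/305 → turn -1·90°
n=2: pose=(-6,9,W); sL=4/5, sR=20/73; mL=10/73, mR=-4/5; mL+mR=-242/365 → advance -1; mR−mL=-342/365 → turn -1·90°
n=3: pose=(-5,9,N); sL=8/25, sR=40/101; mL=20/101, mR=-8/25; mL+mR=-308/2525 → advance -1; mR−mL=-1308/2525 → turn -1·90°
n=4: pose=(-5,8,E); sL=2/5, sR=5/2; mL=5/4, mR=-2/5; mL+mR=17/20 → advance +1; mR−mL=-33/20 → turn -1·90°

0 5/13 2 1 -5/13 -7 8 E
1 8/5 40/61 20/61 -8/5 -6 8 S
2 4/5 20/73 10/73 -4/5 -6 9 W
3 8/25 40/101 20/101 -8/25 -5 9 N
4 2/5 5/2 5/4 -2/5 -5 8 E
final -4 8 S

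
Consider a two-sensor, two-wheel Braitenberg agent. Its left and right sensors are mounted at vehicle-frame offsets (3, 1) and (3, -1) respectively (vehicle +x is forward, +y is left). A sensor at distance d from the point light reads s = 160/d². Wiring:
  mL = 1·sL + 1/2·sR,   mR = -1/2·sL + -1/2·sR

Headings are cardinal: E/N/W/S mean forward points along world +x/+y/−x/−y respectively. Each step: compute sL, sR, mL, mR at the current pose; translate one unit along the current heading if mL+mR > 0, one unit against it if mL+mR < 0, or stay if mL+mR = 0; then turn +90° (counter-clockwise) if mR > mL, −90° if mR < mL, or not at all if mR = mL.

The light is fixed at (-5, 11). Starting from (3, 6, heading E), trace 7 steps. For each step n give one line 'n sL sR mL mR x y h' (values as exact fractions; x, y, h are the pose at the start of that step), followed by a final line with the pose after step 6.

n=0: pose=(3,6,E); sL=160/137, sR=160/157; mL=36080/21509, mR=-23520/21509; mL+mR=80/137 → advance +1; mR−mL=-59600/21509 → turn -1·90°
n=1: pose=(4,6,S); sL=40/41, sR=5/4; mL=525/328, mR=-365/328; mL+mR=20/41 → advance +1; mR−mL=-445/164 → turn -1·90°
n=2: pose=(4,5,W); sL=32/17, sR=160/61; mL=3312/1037, mR=-2336/1037; mL+mR=16/17 → advance +1; mR−mL=-5648/1037 → turn -1·90°
n=3: pose=(3,5,N); sL=80/29, sR=16/9; mL=952/261, mR=-592/261; mL+mR=40/29 → advance +1; mR−mL=-1544/261 → turn -1·90°
n=4: pose=(3,6,E); sL=160/137, sR=160/157; mL=36080/21509, mR=-23520/21509; mL+mR=80/137 → advance +1; mR−mL=-59600/21509 → turn -1·90°
n=5: pose=(4,6,S); sL=40/41, sR=5/4; mL=525/328, mR=-365/328; mL+mR=20/41 → advance +1; mR−mL=-445/164 → turn -1·90°
n=6: pose=(4,5,W); sL=32/17, sR=160/61; mL=3312/1037, mR=-2336/1037; mL+mR=16/17 → advance +1; mR−mL=-5648/1037 → turn -1·90°

0 160/137 160/157 36080/21509 -23520/21509 3 6 E
1 40/41 5/4 525/328 -365/328 4 6 S
2 32/17 160/61 3312/1037 -2336/1037 4 5 W
3 80/29 16/9 952/261 -592/261 3 5 N
4 160/137 160/157 36080/21509 -23520/21509 3 6 E
5 40/41 5/4 525/328 -365/328 4 6 S
6 32/17 160/61 3312/1037 -2336/1037 4 5 W
final 3 5 N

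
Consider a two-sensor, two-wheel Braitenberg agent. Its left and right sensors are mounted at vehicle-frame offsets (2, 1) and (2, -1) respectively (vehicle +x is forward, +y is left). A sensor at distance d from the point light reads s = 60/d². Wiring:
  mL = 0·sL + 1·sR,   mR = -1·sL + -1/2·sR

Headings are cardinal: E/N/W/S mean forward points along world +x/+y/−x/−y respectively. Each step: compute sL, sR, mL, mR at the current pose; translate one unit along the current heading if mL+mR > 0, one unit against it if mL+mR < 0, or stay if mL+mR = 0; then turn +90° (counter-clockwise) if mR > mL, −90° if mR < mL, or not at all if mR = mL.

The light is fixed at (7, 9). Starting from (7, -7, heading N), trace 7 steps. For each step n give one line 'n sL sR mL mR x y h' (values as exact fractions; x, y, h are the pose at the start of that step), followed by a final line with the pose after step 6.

0 60/197 60/197 60/197 -90/197 7 -7 N
1 3/13 15/82 15/82 -687/2132 7 -8 E
2 60/361 12/73 12/73 -6546/26353 6 -8 S
3 30/149 10/39 10/39 -1915/5811 6 -7 W
4 60/197 60/197 60/197 -90/197 7 -7 N
5 3/13 15/82 15/82 -687/2132 7 -8 E
6 60/361 12/73 12/73 -6546/26353 6 -8 S
final 6 -7 W

n=0: pose=(7,-7,N); sL=60/197, sR=60/197; mL=60/197, mR=-90/197; mL+mR=-30/197 → advance -1; mR−mL=-150/197 → turn -1·90°
n=1: pose=(7,-8,E); sL=3/13, sR=15/82; mL=15/82, mR=-687/2132; mL+mR=-297/2132 → advance -1; mR−mL=-1077/2132 → turn -1·90°
n=2: pose=(6,-8,S); sL=60/361, sR=12/73; mL=12/73, mR=-6546/26353; mL+mR=-2214/26353 → advance -1; mR−mL=-10878/26353 → turn -1·90°
n=3: pose=(6,-7,W); sL=30/149, sR=10/39; mL=10/39, mR=-1915/5811; mL+mR=-425/5811 → advance -1; mR−mL=-1135/1937 → turn -1·90°
n=4: pose=(7,-7,N); sL=60/197, sR=60/197; mL=60/197, mR=-90/197; mL+mR=-30/197 → advance -1; mR−mL=-150/197 → turn -1·90°
n=5: pose=(7,-8,E); sL=3/13, sR=15/82; mL=15/82, mR=-687/2132; mL+mR=-297/2132 → advance -1; mR−mL=-1077/2132 → turn -1·90°
n=6: pose=(6,-8,S); sL=60/361, sR=12/73; mL=12/73, mR=-6546/26353; mL+mR=-2214/26353 → advance -1; mR−mL=-10878/26353 → turn -1·90°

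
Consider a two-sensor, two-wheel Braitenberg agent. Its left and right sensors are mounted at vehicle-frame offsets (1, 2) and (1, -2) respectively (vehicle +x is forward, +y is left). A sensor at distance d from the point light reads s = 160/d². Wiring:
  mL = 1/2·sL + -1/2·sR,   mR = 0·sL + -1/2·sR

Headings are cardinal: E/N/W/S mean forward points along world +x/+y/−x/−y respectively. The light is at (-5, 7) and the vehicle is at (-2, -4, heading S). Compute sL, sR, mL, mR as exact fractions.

160/169 32/29 -384/4901 -16/29

left sensor world pos  = (0, -5); dL² = 169
right sensor world pos = (-4, -5); dR² = 145
sL = 160/169 = 160/169
sR = 160/145 = 32/29
mL = 1/2·sL + -1/2·sR = -384/4901
mR = 0·sL + -1/2·sR = -16/29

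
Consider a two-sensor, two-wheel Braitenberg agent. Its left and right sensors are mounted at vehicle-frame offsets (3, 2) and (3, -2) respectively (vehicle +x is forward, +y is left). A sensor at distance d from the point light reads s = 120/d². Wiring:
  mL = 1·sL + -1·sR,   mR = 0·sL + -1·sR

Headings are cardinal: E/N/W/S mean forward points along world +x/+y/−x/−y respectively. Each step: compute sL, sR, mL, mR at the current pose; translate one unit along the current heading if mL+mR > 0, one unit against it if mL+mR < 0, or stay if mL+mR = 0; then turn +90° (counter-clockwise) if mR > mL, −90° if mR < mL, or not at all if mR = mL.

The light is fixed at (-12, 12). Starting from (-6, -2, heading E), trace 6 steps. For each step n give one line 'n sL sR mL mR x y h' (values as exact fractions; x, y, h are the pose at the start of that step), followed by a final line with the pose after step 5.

n=0: pose=(-6,-2,E); sL=8/15, sR=120/337; mL=896/5055, mR=-120/337; mL+mR=-904/5055 → advance -1; mR−mL=-8/15 → turn -1·90°
n=1: pose=(-7,-2,S); sL=60/169, sR=60/149; mL=-1200/25181, mR=-60/149; mL+mR=-11340/25181 → advance -1; mR−mL=-60/169 → turn -1·90°
n=2: pose=(-7,-1,W); sL=120/229, sR=24/25; mL=-2496/5725, mR=-24/25; mL+mR=-7992/5725 → advance -1; mR−mL=-120/229 → turn -1·90°
n=3: pose=(-6,-1,N); sL=30/29, sR=30/41; mL=360/1189, mR=-30/41; mL+mR=-510/1189 → advance -1; mR−mL=-30/29 → turn -1·90°
n=4: pose=(-6,-2,E); sL=8/15, sR=120/337; mL=896/5055, mR=-120/337; mL+mR=-904/5055 → advance -1; mR−mL=-8/15 → turn -1·90°
n=5: pose=(-7,-2,S); sL=60/169, sR=60/149; mL=-1200/25181, mR=-60/149; mL+mR=-11340/25181 → advance -1; mR−mL=-60/169 → turn -1·90°

0 8/15 120/337 896/5055 -120/337 -6 -2 E
1 60/169 60/149 -1200/25181 -60/149 -7 -2 S
2 120/229 24/25 -2496/5725 -24/25 -7 -1 W
3 30/29 30/41 360/1189 -30/41 -6 -1 N
4 8/15 120/337 896/5055 -120/337 -6 -2 E
5 60/169 60/149 -1200/25181 -60/149 -7 -2 S
final -7 -1 W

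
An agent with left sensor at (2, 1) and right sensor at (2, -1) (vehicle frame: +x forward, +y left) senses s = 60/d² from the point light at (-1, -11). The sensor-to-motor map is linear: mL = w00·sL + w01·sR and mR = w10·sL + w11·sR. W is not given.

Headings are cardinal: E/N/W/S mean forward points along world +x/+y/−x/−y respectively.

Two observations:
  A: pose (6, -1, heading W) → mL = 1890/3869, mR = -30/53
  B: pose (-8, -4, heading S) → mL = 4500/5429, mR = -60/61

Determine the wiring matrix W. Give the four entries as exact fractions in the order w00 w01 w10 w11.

1/2 1/2 -1 0

obs A: pose=(6,-1,W) → sL=30/53, sR=30/73, mL=1890/3869, mR=-30/53
obs B: pose=(-8,-4,S) → sL=60/61, sR=60/89, mL=4500/5429, mR=-60/61
sensor matrix S = [[30/53, 30/73], [60/61, 60/89]]; det S = -475200/21004801
solve [mL_A; mL_B] = S·[w00; w01] and [mR_A; mR_B] = S·[w10; w11]:
  w00 = 1/2, w01 = 1/2, w10 = -1, w11 = 0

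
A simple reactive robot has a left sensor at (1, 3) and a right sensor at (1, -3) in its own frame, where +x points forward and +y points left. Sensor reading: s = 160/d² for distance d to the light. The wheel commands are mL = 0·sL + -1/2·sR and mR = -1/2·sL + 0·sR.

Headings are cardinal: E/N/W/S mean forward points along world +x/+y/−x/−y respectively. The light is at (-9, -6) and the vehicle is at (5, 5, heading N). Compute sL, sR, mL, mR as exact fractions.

32/53 160/433 -80/433 -16/53

left sensor world pos  = (2, 6); dL² = 265
right sensor world pos = (8, 6); dR² = 433
sL = 160/265 = 32/53
sR = 160/433 = 160/433
mL = 0·sL + -1/2·sR = -80/433
mR = -1/2·sL + 0·sR = -16/53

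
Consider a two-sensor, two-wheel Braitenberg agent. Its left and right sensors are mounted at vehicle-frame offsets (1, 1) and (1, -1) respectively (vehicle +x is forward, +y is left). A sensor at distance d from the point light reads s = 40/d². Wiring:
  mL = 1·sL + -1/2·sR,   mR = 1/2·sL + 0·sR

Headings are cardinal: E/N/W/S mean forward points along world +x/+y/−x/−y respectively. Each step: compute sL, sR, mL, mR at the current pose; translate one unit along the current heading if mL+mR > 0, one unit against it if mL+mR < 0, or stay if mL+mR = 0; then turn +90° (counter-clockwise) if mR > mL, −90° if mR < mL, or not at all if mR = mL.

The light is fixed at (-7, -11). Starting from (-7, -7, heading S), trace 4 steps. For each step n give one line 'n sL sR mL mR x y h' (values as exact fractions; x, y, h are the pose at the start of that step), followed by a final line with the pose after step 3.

n=0: pose=(-7,-7,S); sL=4, sR=4; mL=2, mR=2; mL+mR=4 → advance +1; mR−mL=0 → turn +0·90°
n=1: pose=(-7,-8,S); sL=8, sR=8; mL=4, mR=4; mL+mR=8 → advance +1; mR−mL=0 → turn +0·90°
n=2: pose=(-7,-9,S); sL=20, sR=20; mL=10, mR=10; mL+mR=20 → advance +1; mR−mL=0 → turn +0·90°
n=3: pose=(-7,-10,S); sL=40, sR=40; mL=20, mR=20; mL+mR=40 → advance +1; mR−mL=0 → turn +0·90°

0 4 4 2 2 -7 -7 S
1 8 8 4 4 -7 -8 S
2 20 20 10 10 -7 -9 S
3 40 40 20 20 -7 -10 S
final -7 -11 S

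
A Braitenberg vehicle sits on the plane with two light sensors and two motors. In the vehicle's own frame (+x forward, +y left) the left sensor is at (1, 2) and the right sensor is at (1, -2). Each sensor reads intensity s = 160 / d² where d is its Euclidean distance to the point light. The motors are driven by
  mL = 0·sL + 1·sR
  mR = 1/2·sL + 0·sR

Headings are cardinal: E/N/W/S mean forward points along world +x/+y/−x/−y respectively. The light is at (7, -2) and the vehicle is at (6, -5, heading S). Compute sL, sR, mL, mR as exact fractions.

160/17 32/5 32/5 80/17

left sensor world pos  = (8, -6); dL² = 17
right sensor world pos = (4, -6); dR² = 25
sL = 160/17 = 160/17
sR = 160/25 = 32/5
mL = 0·sL + 1·sR = 32/5
mR = 1/2·sL + 0·sR = 80/17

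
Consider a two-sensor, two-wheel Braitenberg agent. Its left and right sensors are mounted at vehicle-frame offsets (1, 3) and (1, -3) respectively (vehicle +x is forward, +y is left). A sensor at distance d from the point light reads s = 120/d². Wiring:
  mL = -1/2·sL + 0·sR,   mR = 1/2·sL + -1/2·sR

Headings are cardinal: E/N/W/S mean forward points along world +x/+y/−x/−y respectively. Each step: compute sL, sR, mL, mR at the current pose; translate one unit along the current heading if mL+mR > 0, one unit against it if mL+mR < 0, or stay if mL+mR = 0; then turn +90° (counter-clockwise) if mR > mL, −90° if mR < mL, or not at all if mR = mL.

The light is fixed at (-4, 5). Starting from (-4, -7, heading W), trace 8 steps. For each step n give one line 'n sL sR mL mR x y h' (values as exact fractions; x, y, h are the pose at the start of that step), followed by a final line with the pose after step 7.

0 60/113 60/41 -30/113 -2160/4633 -4 -7 W
1 24/25 120/137 -12/25 144/3425 -3 -7 N
2 15/32 6/5 -15/64 -117/320 -3 -8 W
3 24/29 120/169 -12/29 288/4901 -2 -8 N
4 12/29 60/61 -6/29 -504/1769 -2 -9 W
5 120/169 24/41 -60/169 432/6929 -1 -9 N
6 15/41 30/37 -15/82 -675/3034 -1 -10 W
7 120/197 24/49 -60/197 576/9653 0 -10 N
final 0 -11 W

n=0: pose=(-4,-7,W); sL=60/113, sR=60/41; mL=-30/113, mR=-2160/4633; mL+mR=-30/41 → advance -1; mR−mL=-930/4633 → turn -1·90°
n=1: pose=(-3,-7,N); sL=24/25, sR=120/137; mL=-12/25, mR=144/3425; mL+mR=-60/137 → advance -1; mR−mL=1788/3425 → turn +1·90°
n=2: pose=(-3,-8,W); sL=15/32, sR=6/5; mL=-15/64, mR=-117/320; mL+mR=-3/5 → advance -1; mR−mL=-21/160 → turn -1·90°
n=3: pose=(-2,-8,N); sL=24/29, sR=120/169; mL=-12/29, mR=288/4901; mL+mR=-60/169 → advance -1; mR−mL=2316/4901 → turn +1·90°
n=4: pose=(-2,-9,W); sL=12/29, sR=60/61; mL=-6/29, mR=-504/1769; mL+mR=-30/61 → advance -1; mR−mL=-138/1769 → turn -1·90°
n=5: pose=(-1,-9,N); sL=120/169, sR=24/41; mL=-60/169, mR=432/6929; mL+mR=-12/41 → advance -1; mR−mL=2892/6929 → turn +1·90°
n=6: pose=(-1,-10,W); sL=15/41, sR=30/37; mL=-15/82, mR=-675/3034; mL+mR=-15/37 → advance -1; mR−mL=-60/1517 → turn -1·90°
n=7: pose=(0,-10,N); sL=120/197, sR=24/49; mL=-60/197, mR=576/9653; mL+mR=-12/49 → advance -1; mR−mL=3516/9653 → turn +1·90°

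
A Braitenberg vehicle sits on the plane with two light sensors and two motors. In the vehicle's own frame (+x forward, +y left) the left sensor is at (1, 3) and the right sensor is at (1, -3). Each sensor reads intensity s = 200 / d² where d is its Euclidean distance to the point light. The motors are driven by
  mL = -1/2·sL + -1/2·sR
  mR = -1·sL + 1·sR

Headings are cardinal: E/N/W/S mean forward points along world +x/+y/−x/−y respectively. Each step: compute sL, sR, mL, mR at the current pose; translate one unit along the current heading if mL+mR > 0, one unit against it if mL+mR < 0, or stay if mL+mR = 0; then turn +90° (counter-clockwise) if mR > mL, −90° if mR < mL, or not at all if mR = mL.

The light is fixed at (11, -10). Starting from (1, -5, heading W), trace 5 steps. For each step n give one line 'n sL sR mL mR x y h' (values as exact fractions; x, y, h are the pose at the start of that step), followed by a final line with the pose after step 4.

0 8/5 40/37 -248/185 -96/185 1 -5 W
1 50/13 5/4 -265/104 -135/52 2 -5 S
2 200/109 200/181 -29000/19729 -14400/19729 2 -4 W
3 4 100/73 -196/73 -192/73 3 -4 S
4 200/149 40/13 -4280/1937 3360/1937 3 -3 E
final 2 -3 N

n=0: pose=(1,-5,W); sL=8/5, sR=40/37; mL=-248/185, mR=-96/185; mL+mR=-344/185 → advance -1; mR−mL=152/185 → turn +1·90°
n=1: pose=(2,-5,S); sL=50/13, sR=5/4; mL=-265/104, mR=-135/52; mL+mR=-535/104 → advance -1; mR−mL=-5/104 → turn -1·90°
n=2: pose=(2,-4,W); sL=200/109, sR=200/181; mL=-29000/19729, mR=-14400/19729; mL+mR=-43400/19729 → advance -1; mR−mL=14600/19729 → turn +1·90°
n=3: pose=(3,-4,S); sL=4, sR=100/73; mL=-196/73, mR=-192/73; mL+mR=-388/73 → advance -1; mR−mL=4/73 → turn +1·90°
n=4: pose=(3,-3,E); sL=200/149, sR=40/13; mL=-4280/1937, mR=3360/1937; mL+mR=-920/1937 → advance -1; mR−mL=7640/1937 → turn +1·90°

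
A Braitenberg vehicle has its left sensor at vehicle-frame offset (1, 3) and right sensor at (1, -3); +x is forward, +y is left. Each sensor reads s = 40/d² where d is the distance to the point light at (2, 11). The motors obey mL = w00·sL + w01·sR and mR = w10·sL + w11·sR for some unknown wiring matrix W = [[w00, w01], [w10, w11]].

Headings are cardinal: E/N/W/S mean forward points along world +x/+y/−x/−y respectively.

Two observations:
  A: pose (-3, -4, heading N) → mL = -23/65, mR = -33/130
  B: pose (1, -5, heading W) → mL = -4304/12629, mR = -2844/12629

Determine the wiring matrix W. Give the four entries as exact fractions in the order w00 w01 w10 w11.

-1 -1 -1 -1/2

obs A: pose=(-3,-4,N) → sL=2/13, sR=1/5, mL=-23/65, mR=-33/130
obs B: pose=(1,-5,W) → sL=8/73, sR=40/173, mL=-4304/12629, mR=-2844/12629
sensor matrix S = [[2/13, 1/5], [8/73, 40/173]]; det S = 11208/820885
solve [mL_A; mL_B] = S·[w00; w01] and [mR_A; mR_B] = S·[w10; w11]:
  w00 = -1, w01 = -1, w10 = -1, w11 = -1/2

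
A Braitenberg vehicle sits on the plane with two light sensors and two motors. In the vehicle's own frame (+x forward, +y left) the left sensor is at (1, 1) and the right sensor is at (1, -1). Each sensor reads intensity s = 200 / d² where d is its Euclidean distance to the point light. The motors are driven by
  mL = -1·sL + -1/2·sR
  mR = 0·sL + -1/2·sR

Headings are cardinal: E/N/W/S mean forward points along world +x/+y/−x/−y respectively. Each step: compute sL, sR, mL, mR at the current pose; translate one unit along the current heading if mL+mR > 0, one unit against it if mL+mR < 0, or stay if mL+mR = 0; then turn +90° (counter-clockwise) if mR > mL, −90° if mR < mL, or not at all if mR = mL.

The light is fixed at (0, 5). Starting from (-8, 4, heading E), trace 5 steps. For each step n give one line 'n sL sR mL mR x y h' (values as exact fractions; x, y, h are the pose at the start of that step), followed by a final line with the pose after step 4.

n=0: pose=(-8,4,E); sL=200/49, sR=200/53; mL=-15500/2597, mR=-100/53; mL+mR=-20400/2597 → advance -1; mR−mL=200/49 → turn +1·90°
n=1: pose=(-9,4,N); sL=2, sR=25/8; mL=-57/16, mR=-25/16; mL+mR=-41/8 → advance -1; mR−mL=2 → turn +1·90°
n=2: pose=(-9,3,W); sL=200/109, sR=200/101; mL=-31100/11009, mR=-100/101; mL+mR=-42000/11009 → advance -1; mR−mL=200/109 → turn +1·90°
n=3: pose=(-8,3,S); sL=100/29, sR=20/9; mL=-1190/261, mR=-10/9; mL+mR=-1480/261 → advance -1; mR−mL=100/29 → turn +1·90°
n=4: pose=(-8,4,E); sL=200/49, sR=200/53; mL=-15500/2597, mR=-100/53; mL+mR=-20400/2597 → advance -1; mR−mL=200/49 → turn +1·90°

0 200/49 200/53 -15500/2597 -100/53 -8 4 E
1 2 25/8 -57/16 -25/16 -9 4 N
2 200/109 200/101 -31100/11009 -100/101 -9 3 W
3 100/29 20/9 -1190/261 -10/9 -8 3 S
4 200/49 200/53 -15500/2597 -100/53 -8 4 E
final -9 4 N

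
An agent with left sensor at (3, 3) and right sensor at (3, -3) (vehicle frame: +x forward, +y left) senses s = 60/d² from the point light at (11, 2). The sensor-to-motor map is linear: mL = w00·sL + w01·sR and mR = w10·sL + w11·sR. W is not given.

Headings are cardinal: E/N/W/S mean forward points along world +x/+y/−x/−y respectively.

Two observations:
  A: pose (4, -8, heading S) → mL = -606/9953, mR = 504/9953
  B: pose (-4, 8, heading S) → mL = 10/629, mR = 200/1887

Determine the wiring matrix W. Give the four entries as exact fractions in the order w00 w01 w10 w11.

1/2 -1 1/2 -1/2

obs A: pose=(4,-8,S) → sL=12/37, sR=60/269, mL=-606/9953, mR=504/9953
obs B: pose=(-4,8,S) → sL=20/51, sR=20/111, mL=10/629, mR=200/1887
sensor matrix S = [[12/37, 60/269], [20/51, 20/111]]; det S = -181760/6260437
solve [mL_A; mL_B] = S·[w00; w01] and [mR_A; mR_B] = S·[w10; w11]:
  w00 = 1/2, w01 = -1, w10 = 1/2, w11 = -1/2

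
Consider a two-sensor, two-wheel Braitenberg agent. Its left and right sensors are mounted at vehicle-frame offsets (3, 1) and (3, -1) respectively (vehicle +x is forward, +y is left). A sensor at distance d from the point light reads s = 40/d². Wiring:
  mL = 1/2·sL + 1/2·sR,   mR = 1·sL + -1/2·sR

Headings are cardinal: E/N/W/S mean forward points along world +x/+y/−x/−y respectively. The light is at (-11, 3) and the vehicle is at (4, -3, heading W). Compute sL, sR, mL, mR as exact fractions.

40/193 40/169 7240/32617 2900/32617

left sensor world pos  = (1, -4); dL² = 193
right sensor world pos = (1, -2); dR² = 169
sL = 40/193 = 40/193
sR = 40/169 = 40/169
mL = 1/2·sL + 1/2·sR = 7240/32617
mR = 1·sL + -1/2·sR = 2900/32617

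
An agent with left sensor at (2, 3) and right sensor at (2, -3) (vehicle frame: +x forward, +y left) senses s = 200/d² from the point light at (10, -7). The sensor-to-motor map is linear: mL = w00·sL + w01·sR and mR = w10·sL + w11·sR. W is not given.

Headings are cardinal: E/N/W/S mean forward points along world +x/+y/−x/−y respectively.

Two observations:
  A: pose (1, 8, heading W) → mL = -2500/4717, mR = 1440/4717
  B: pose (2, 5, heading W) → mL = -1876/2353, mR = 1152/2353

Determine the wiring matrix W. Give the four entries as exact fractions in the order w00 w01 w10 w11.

-1 1/2 1 -1

obs A: pose=(1,8,W) → sL=40/53, sR=40/89, mL=-2500/4717, mR=1440/4717
obs B: pose=(2,5,W) → sL=200/181, sR=8/13, mL=-1876/2353, mR=1152/2353
sensor matrix S = [[40/53, 40/89], [200/181, 8/13]]; det S = -357120/11099101
solve [mL_A; mL_B] = S·[w00; w01] and [mR_A; mR_B] = S·[w10; w11]:
  w00 = -1, w01 = 1/2, w10 = 1, w11 = -1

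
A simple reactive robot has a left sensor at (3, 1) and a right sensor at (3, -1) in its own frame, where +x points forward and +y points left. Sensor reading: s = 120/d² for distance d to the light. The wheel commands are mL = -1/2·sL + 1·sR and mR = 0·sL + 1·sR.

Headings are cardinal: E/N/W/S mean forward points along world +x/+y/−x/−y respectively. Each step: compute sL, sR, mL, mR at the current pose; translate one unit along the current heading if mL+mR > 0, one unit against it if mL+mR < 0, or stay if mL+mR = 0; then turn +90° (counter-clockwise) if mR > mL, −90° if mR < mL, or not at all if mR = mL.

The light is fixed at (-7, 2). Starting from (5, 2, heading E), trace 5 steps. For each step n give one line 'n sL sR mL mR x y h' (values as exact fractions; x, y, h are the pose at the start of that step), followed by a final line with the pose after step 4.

0 60/113 60/113 30/113 60/113 5 2 E
1 40/51 24/41 404/2091 24/41 6 2 N
2 6/5 15/13 36/65 15/13 6 3 W
3 120/173 24/25 2652/4325 24/25 5 3 S
4 60/113 60/113 30/113 60/113 5 2 E
final 6 2 N

n=0: pose=(5,2,E); sL=60/113, sR=60/113; mL=30/113, mR=60/113; mL+mR=90/113 → advance +1; mR−mL=30/113 → turn +1·90°
n=1: pose=(6,2,N); sL=40/51, sR=24/41; mL=404/2091, mR=24/41; mL+mR=1628/2091 → advance +1; mR−mL=20/51 → turn +1·90°
n=2: pose=(6,3,W); sL=6/5, sR=15/13; mL=36/65, mR=15/13; mL+mR=111/65 → advance +1; mR−mL=3/5 → turn +1·90°
n=3: pose=(5,3,S); sL=120/173, sR=24/25; mL=2652/4325, mR=24/25; mL+mR=6804/4325 → advance +1; mR−mL=60/173 → turn +1·90°
n=4: pose=(5,2,E); sL=60/113, sR=60/113; mL=30/113, mR=60/113; mL+mR=90/113 → advance +1; mR−mL=30/113 → turn +1·90°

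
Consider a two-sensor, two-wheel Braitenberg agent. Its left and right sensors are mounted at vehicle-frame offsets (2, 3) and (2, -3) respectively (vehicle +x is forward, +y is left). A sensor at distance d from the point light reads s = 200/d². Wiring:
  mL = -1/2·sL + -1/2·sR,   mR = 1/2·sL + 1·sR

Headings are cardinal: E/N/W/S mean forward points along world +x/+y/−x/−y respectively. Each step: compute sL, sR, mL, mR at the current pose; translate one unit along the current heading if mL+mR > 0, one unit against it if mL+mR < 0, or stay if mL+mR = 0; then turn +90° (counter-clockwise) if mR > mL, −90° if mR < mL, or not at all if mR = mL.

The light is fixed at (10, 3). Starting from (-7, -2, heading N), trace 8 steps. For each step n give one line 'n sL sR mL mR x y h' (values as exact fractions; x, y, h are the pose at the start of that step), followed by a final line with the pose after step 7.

0 200/409 40/41 -12280/16769 20460/16769 -7 -2 N
1 20/41 100/181 -3860/7421 5910/7421 -7 -1 W
2 200/261 200/477 -8200/13833 3700/4611 -8 -1 S
3 10/13 5/8 -145/208 105/104 -8 -2 E
4 200/409 40/41 -12280/16769 20460/16769 -7 -2 N
5 20/41 100/181 -3860/7421 5910/7421 -7 -1 W
6 200/261 200/477 -8200/13833 3700/4611 -8 -1 S
7 10/13 5/8 -145/208 105/104 -8 -2 E
final -7 -2 N

n=0: pose=(-7,-2,N); sL=200/409, sR=40/41; mL=-12280/16769, mR=20460/16769; mL+mR=20/41 → advance +1; mR−mL=32740/16769 → turn +1·90°
n=1: pose=(-7,-1,W); sL=20/41, sR=100/181; mL=-3860/7421, mR=5910/7421; mL+mR=50/181 → advance +1; mR−mL=9770/7421 → turn +1·90°
n=2: pose=(-8,-1,S); sL=200/261, sR=200/477; mL=-8200/13833, mR=3700/4611; mL+mR=100/477 → advance +1; mR−mL=19300/13833 → turn +1·90°
n=3: pose=(-8,-2,E); sL=10/13, sR=5/8; mL=-145/208, mR=105/104; mL+mR=5/16 → advance +1; mR−mL=355/208 → turn +1·90°
n=4: pose=(-7,-2,N); sL=200/409, sR=40/41; mL=-12280/16769, mR=20460/16769; mL+mR=20/41 → advance +1; mR−mL=32740/16769 → turn +1·90°
n=5: pose=(-7,-1,W); sL=20/41, sR=100/181; mL=-3860/7421, mR=5910/7421; mL+mR=50/181 → advance +1; mR−mL=9770/7421 → turn +1·90°
n=6: pose=(-8,-1,S); sL=200/261, sR=200/477; mL=-8200/13833, mR=3700/4611; mL+mR=100/477 → advance +1; mR−mL=19300/13833 → turn +1·90°
n=7: pose=(-8,-2,E); sL=10/13, sR=5/8; mL=-145/208, mR=105/104; mL+mR=5/16 → advance +1; mR−mL=355/208 → turn +1·90°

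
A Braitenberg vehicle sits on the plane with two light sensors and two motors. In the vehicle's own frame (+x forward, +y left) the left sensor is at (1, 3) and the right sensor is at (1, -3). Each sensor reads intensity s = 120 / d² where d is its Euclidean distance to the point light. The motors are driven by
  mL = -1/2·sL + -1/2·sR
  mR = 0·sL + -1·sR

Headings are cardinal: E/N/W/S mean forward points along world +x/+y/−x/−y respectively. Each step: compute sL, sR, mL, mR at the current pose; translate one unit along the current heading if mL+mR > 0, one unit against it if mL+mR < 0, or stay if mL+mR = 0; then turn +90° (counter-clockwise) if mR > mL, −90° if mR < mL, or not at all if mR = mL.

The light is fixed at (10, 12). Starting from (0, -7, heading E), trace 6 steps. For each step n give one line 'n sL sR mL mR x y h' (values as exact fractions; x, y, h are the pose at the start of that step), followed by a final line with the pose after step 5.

0 120/337 24/113 -10824/38081 -24/113 0 -7 E
1 3/13 30/97 -681/2522 -30/97 -1 -7 N
2 120/389 120/629 -61080/244681 -120/629 -1 -8 E
3 60/293 60/221 -15420/64753 -60/221 -2 -8 N
4 24/89 120/697 -13704/62033 -120/697 -2 -9 E
5 15/82 6/25 -867/4100 -6/25 -3 -9 N
final -3 -10 E

n=0: pose=(0,-7,E); sL=120/337, sR=24/113; mL=-10824/38081, mR=-24/113; mL+mR=-18912/38081 → advance -1; mR−mL=2736/38081 → turn +1·90°
n=1: pose=(-1,-7,N); sL=3/13, sR=30/97; mL=-681/2522, mR=-30/97; mL+mR=-1461/2522 → advance -1; mR−mL=-99/2522 → turn -1·90°
n=2: pose=(-1,-8,E); sL=120/389, sR=120/629; mL=-61080/244681, mR=-120/629; mL+mR=-107760/244681 → advance -1; mR−mL=14400/244681 → turn +1·90°
n=3: pose=(-2,-8,N); sL=60/293, sR=60/221; mL=-15420/64753, mR=-60/221; mL+mR=-33000/64753 → advance -1; mR−mL=-2160/64753 → turn -1·90°
n=4: pose=(-2,-9,E); sL=24/89, sR=120/697; mL=-13704/62033, mR=-120/697; mL+mR=-24384/62033 → advance -1; mR−mL=3024/62033 → turn +1·90°
n=5: pose=(-3,-9,N); sL=15/82, sR=6/25; mL=-867/4100, mR=-6/25; mL+mR=-1851/4100 → advance -1; mR−mL=-117/4100 → turn -1·90°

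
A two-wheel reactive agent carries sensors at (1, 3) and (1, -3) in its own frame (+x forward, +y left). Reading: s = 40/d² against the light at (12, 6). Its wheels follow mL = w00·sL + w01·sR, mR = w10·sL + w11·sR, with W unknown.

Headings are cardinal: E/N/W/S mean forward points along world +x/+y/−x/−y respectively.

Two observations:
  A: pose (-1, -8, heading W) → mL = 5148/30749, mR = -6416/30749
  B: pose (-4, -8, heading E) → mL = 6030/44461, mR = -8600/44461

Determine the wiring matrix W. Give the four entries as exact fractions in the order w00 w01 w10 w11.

1/2 1 -1 -1

obs A: pose=(-1,-8,W) → sL=8/97, sR=40/317, mL=5148/30749, mR=-6416/30749
obs B: pose=(-4,-8,E) → sL=20/173, sR=20/257, mL=6030/44461, mR=-8600/44461
sensor matrix S = [[8/97, 40/317], [20/173, 20/257]]; det S = -11168640/1367131289
solve [mL_A; mL_B] = S·[w00; w01] and [mR_A; mR_B] = S·[w10; w11]:
  w00 = 1/2, w01 = 1, w10 = -1, w11 = -1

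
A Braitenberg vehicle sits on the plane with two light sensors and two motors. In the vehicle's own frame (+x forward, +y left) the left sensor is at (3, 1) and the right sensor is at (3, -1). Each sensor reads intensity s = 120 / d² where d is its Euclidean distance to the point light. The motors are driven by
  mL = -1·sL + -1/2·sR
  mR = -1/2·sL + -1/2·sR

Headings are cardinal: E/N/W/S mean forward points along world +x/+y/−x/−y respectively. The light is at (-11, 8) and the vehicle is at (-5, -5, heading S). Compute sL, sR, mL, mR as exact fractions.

left sensor world pos  = (-4, -8); dL² = 305
right sensor world pos = (-6, -8); dR² = 281
sL = 120/305 = 24/61
sR = 120/281 = 120/281
mL = -1·sL + -1/2·sR = -10404/17141
mR = -1/2·sL + -1/2·sR = -7032/17141

24/61 120/281 -10404/17141 -7032/17141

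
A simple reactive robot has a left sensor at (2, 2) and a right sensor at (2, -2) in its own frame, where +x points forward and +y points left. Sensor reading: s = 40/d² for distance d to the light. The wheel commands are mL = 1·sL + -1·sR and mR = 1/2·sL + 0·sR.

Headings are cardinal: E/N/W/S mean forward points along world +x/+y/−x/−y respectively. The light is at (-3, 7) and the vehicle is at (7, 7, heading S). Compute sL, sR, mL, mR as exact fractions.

left sensor world pos  = (9, 5); dL² = 148
right sensor world pos = (5, 5); dR² = 68
sL = 40/148 = 10/37
sR = 40/68 = 10/17
mL = 1·sL + -1·sR = -200/629
mR = 1/2·sL + 0·sR = 5/37

10/37 10/17 -200/629 5/37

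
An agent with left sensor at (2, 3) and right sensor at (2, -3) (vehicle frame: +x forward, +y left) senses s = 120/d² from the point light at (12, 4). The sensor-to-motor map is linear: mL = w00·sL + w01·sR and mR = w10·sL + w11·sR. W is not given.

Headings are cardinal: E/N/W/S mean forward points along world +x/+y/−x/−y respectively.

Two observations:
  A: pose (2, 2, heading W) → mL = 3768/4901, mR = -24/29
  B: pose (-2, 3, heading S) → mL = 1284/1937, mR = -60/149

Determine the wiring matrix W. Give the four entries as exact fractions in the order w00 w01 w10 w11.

obs A: pose=(2,2,W) → sL=120/169, sR=24/29, mL=3768/4901, mR=-24/29
obs B: pose=(-2,3,S) → sL=12/13, sR=60/149, mL=1284/1937, mR=-60/149
sensor matrix S = [[120/169, 24/29], [12/13, 60/149]]; det S = -349056/730249
solve [mL_A; mL_B] = S·[w00; w01] and [mR_A; mR_B] = S·[w10; w11]:
  w00 = 1/2, w01 = 1/2, w10 = 0, w11 = -1

1/2 1/2 0 -1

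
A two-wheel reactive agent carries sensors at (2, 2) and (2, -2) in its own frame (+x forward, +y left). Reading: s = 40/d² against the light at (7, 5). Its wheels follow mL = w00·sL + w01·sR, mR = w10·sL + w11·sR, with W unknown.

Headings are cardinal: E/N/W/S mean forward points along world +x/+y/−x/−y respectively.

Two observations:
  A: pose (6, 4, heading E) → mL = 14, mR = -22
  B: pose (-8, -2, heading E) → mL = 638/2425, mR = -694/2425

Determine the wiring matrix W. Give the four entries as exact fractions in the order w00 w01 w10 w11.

obs A: pose=(6,4,E) → sL=20, sR=4, mL=14, mR=-22
obs B: pose=(-8,-2,E) → sL=20/97, sR=4/25, mL=638/2425, mR=-694/2425
sensor matrix S = [[20, 4], [20/97, 4/25]]; det S = 1152/485
solve [mL_A; mL_B] = S·[w00; w01] and [mR_A; mR_B] = S·[w10; w11]:
  w00 = 1/2, w01 = 1, w10 = -1, w11 = -1/2

1/2 1 -1 -1/2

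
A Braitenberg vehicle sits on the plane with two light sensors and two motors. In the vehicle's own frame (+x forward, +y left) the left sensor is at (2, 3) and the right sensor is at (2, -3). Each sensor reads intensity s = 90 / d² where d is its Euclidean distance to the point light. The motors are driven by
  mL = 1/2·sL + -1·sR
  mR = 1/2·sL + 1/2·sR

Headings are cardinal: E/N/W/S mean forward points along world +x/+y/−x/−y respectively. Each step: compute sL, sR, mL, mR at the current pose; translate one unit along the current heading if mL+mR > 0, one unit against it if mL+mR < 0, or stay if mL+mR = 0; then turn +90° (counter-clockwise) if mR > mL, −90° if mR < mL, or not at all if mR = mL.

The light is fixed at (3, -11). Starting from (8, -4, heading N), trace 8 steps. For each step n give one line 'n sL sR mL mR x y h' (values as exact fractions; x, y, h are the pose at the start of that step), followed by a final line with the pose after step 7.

0 18/17 18/29 -45/493 414/493 8 -4 N
1 45/17 9/13 279/442 369/221 8 -3 W
2 18/17 90/37 -1197/629 1098/629 7 -3 S
3 1/2 5/4 -1 7/8 7 -2 E
4 90/121 90/157 -3825/18997 12510/18997 6 -2 N
5 9/5 9/17 63/170 99/85 6 -1 W
6 90/89 18/13 -1017/1157 1386/1157 5 -1 S
7 9/16 45/26 -603/416 477/416 5 -2 E
final 4 -2 N

n=0: pose=(8,-4,N); sL=18/17, sR=18/29; mL=-45/493, mR=414/493; mL+mR=369/493 → advance +1; mR−mL=27/29 → turn +1·90°
n=1: pose=(8,-3,W); sL=45/17, sR=9/13; mL=279/442, mR=369/221; mL+mR=1017/442 → advance +1; mR−mL=27/26 → turn +1·90°
n=2: pose=(7,-3,S); sL=18/17, sR=90/37; mL=-1197/629, mR=1098/629; mL+mR=-99/629 → advance -1; mR−mL=135/37 → turn +1·90°
n=3: pose=(7,-2,E); sL=1/2, sR=5/4; mL=-1, mR=7/8; mL+mR=-1/8 → advance -1; mR−mL=15/8 → turn +1·90°
n=4: pose=(6,-2,N); sL=90/121, sR=90/157; mL=-3825/18997, mR=12510/18997; mL+mR=8685/18997 → advance +1; mR−mL=135/157 → turn +1·90°
n=5: pose=(6,-1,W); sL=9/5, sR=9/17; mL=63/170, mR=99/85; mL+mR=261/170 → advance +1; mR−mL=27/34 → turn +1·90°
n=6: pose=(5,-1,S); sL=90/89, sR=18/13; mL=-1017/1157, mR=1386/1157; mL+mR=369/1157 → advance +1; mR−mL=27/13 → turn +1·90°
n=7: pose=(5,-2,E); sL=9/16, sR=45/26; mL=-603/416, mR=477/416; mL+mR=-63/208 → advance -1; mR−mL=135/52 → turn +1·90°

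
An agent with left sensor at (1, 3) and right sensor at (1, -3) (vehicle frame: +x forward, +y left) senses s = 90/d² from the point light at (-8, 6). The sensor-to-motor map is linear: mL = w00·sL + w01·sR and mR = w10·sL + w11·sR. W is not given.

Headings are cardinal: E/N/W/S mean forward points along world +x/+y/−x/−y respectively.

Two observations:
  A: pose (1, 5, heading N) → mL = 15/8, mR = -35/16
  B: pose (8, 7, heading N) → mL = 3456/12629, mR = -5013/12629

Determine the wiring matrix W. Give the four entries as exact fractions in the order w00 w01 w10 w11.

1 -1 -1 1/2

obs A: pose=(1,5,N) → sL=5/2, sR=5/8, mL=15/8, mR=-35/16
obs B: pose=(8,7,N) → sL=90/173, sR=18/73, mL=3456/12629, mR=-5013/12629
sensor matrix S = [[5/2, 5/8], [90/173, 18/73]]; det S = 14715/50516
solve [mL_A; mL_B] = S·[w00; w01] and [mR_A; mR_B] = S·[w10; w11]:
  w00 = 1, w01 = -1, w10 = -1, w11 = 1/2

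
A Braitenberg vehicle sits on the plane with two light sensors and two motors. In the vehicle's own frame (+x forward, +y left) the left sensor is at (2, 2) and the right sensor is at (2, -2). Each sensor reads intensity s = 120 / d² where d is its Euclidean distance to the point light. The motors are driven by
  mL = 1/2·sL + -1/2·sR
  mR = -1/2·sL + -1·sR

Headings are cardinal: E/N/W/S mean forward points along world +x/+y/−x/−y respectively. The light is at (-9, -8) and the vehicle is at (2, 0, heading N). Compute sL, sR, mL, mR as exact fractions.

left sensor world pos  = (0, 2); dL² = 181
right sensor world pos = (4, 2); dR² = 269
sL = 120/181 = 120/181
sR = 120/269 = 120/269
mL = 1/2·sL + -1/2·sR = 5280/48689
mR = -1/2·sL + -1·sR = -37860/48689

120/181 120/269 5280/48689 -37860/48689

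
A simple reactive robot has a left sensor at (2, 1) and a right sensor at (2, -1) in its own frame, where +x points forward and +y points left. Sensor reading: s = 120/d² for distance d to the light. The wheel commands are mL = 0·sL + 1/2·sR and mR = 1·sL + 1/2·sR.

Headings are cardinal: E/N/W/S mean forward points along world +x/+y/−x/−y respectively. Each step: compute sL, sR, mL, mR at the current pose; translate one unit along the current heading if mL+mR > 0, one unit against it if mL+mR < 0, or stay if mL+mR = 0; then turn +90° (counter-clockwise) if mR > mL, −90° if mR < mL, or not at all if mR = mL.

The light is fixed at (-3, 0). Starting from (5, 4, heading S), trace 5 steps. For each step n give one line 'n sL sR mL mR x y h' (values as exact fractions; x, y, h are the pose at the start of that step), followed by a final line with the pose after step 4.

0 24/17 120/53 60/53 2292/901 5 4 S
1 30/29 15/13 15/26 1215/754 5 3 E
2 120/89 24/25 12/25 4068/2225 6 3 N
3 60/29 60/37 30/37 3090/1073 6 4 W
4 24/17 120/53 60/53 2292/901 5 4 S
final 5 3 E

n=0: pose=(5,4,S); sL=24/17, sR=120/53; mL=60/53, mR=2292/901; mL+mR=3312/901 → advance +1; mR−mL=24/17 → turn +1·90°
n=1: pose=(5,3,E); sL=30/29, sR=15/13; mL=15/26, mR=1215/754; mL+mR=825/377 → advance +1; mR−mL=30/29 → turn +1·90°
n=2: pose=(6,3,N); sL=120/89, sR=24/25; mL=12/25, mR=4068/2225; mL+mR=5136/2225 → advance +1; mR−mL=120/89 → turn +1·90°
n=3: pose=(6,4,W); sL=60/29, sR=60/37; mL=30/37, mR=3090/1073; mL+mR=3960/1073 → advance +1; mR−mL=60/29 → turn +1·90°
n=4: pose=(5,4,S); sL=24/17, sR=120/53; mL=60/53, mR=2292/901; mL+mR=3312/901 → advance +1; mR−mL=24/17 → turn +1·90°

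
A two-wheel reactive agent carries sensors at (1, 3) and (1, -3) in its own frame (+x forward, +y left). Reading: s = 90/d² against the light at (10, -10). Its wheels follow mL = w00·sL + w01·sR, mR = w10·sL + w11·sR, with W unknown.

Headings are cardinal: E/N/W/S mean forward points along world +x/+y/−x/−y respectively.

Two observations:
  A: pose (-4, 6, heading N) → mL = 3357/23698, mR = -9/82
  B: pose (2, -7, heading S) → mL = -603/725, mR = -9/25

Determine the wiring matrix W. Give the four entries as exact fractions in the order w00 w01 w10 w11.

-1/2 1 0 -1/2

obs A: pose=(-4,6,N) → sL=45/289, sR=9/41, mL=3357/23698, mR=-9/82
obs B: pose=(2,-7,S) → sL=90/29, sR=18/25, mL=-603/725, mR=-9/25
sensor matrix S = [[45/289, 9/41], [90/29, 18/25]]; det S = -977832/1718105
solve [mL_A; mL_B] = S·[w00; w01] and [mR_A; mR_B] = S·[w10; w11]:
  w00 = -1/2, w01 = 1, w10 = 0, w11 = -1/2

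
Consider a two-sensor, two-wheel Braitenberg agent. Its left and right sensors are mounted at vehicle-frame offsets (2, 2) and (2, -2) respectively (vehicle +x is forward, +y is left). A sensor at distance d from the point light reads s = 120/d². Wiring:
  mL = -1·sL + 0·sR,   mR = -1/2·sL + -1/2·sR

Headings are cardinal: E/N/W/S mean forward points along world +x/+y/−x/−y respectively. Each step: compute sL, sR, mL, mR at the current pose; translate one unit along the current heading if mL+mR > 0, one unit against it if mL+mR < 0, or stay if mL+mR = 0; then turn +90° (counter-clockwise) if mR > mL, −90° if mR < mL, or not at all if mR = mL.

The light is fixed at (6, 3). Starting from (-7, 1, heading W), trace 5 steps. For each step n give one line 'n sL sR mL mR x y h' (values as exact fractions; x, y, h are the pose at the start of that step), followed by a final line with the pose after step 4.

0 120/241 8/15 -120/241 -1864/3615 -7 1 W
1 30/49 6/5 -30/49 -222/245 -6 1 N
2 120/101 24/25 -120/101 -2712/2525 -6 0 E
3 60/113 60/61 -60/113 -5220/6893 -7 0 N
4 24/25 120/157 -24/25 -3384/3925 -7 -1 E
final -8 -1 N

n=0: pose=(-7,1,W); sL=120/241, sR=8/15; mL=-120/241, mR=-1864/3615; mL+mR=-3664/3615 → advance -1; mR−mL=-64/3615 → turn -1·90°
n=1: pose=(-6,1,N); sL=30/49, sR=6/5; mL=-30/49, mR=-222/245; mL+mR=-372/245 → advance -1; mR−mL=-72/245 → turn -1·90°
n=2: pose=(-6,0,E); sL=120/101, sR=24/25; mL=-120/101, mR=-2712/2525; mL+mR=-5712/2525 → advance -1; mR−mL=288/2525 → turn +1·90°
n=3: pose=(-7,0,N); sL=60/113, sR=60/61; mL=-60/113, mR=-5220/6893; mL+mR=-8880/6893 → advance -1; mR−mL=-1560/6893 → turn -1·90°
n=4: pose=(-7,-1,E); sL=24/25, sR=120/157; mL=-24/25, mR=-3384/3925; mL+mR=-7152/3925 → advance -1; mR−mL=384/3925 → turn +1·90°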